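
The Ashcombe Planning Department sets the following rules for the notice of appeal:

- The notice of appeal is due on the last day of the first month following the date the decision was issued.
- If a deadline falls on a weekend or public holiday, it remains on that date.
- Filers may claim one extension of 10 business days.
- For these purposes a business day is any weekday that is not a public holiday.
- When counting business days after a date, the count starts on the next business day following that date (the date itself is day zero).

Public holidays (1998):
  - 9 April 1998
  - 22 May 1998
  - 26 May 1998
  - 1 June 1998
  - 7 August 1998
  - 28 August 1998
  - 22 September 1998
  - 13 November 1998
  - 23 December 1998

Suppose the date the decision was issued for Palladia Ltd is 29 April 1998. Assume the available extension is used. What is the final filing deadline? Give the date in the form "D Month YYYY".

The first month after 29 April 1998 is May 1998, whose last day is 31 May 1998.
31 May 1998 falls on a Sunday. The rules make no weekend/holiday allowance, so it remains 31 May 1998.
Applying the 10-business-day extension: 10 business days after 31 May 1998 is 15 June 1998.
15 June 1998 is a Monday; no weekend or holiday adjustment applies.
So the filing is due 15 June 1998.

15 June 1998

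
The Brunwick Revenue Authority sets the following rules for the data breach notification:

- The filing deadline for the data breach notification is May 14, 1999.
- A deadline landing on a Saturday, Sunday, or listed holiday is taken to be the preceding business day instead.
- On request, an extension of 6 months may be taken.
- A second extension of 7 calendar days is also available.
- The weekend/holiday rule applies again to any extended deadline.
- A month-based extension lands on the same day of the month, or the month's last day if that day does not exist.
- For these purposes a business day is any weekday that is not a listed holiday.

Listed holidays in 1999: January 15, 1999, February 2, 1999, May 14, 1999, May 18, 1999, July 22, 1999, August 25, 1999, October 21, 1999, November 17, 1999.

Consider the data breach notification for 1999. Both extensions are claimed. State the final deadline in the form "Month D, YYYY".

The stated deadline is May 14, 1999.
Because May 14, 1999 is a listed holiday, the deadline becomes May 13, 1999 (Thursday).
The 6 months extension carries May 13, 1999 to November 13, 1999.
November 13, 1999 falls on a Saturday. Rolling to the preceding business day gives November 12, 1999, a Friday.
With the 7-day extension, November 12, 1999 becomes November 19, 1999.
Since November 19, 1999 is a Friday and not a holiday, the date is unchanged.
Deadline: November 19, 1999.

November 19, 1999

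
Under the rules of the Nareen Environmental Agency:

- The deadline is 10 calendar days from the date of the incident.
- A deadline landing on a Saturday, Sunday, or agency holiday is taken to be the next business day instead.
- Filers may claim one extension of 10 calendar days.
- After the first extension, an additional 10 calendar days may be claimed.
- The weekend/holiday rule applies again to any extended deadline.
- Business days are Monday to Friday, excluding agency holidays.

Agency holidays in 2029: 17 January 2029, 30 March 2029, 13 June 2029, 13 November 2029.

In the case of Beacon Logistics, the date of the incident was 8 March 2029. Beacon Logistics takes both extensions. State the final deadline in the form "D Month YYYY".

10 calendar days after 8 March 2029 is 18 March 2029.
18 March 2029 is a Sunday, so it moves to the next business day, 19 March 2029 (Monday).
With the 10-day extension, 19 March 2029 becomes 29 March 2029.
29 March 2029 is a Thursday and not a listed holiday, so it stands.
Add the 10 calendar-day extension to 29 March 2029: 8 April 2029.
8 April 2029 is a Sunday; the next business day is 9 April 2029 (Monday).
Final deadline: 9 April 2029.

9 April 2029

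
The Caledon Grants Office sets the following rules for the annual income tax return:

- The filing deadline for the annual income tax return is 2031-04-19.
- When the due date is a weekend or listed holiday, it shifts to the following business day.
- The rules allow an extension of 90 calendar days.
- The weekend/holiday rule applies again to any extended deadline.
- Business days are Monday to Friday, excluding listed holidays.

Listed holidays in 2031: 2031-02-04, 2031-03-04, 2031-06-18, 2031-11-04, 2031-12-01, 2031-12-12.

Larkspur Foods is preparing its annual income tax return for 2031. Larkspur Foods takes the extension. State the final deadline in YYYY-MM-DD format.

2031-07-21

The statutory due date is 2031-04-19.
Because 2031-04-19 is a Saturday, the deadline becomes 2031-04-21 (Monday).
Applying the 90-calendar-day extension: 2031-04-21 + 90 days = 2031-07-20.
2031-07-20 falls on a Sunday. Rolling to the next business day gives 2031-07-21, a Monday.
Deadline: 2031-07-21.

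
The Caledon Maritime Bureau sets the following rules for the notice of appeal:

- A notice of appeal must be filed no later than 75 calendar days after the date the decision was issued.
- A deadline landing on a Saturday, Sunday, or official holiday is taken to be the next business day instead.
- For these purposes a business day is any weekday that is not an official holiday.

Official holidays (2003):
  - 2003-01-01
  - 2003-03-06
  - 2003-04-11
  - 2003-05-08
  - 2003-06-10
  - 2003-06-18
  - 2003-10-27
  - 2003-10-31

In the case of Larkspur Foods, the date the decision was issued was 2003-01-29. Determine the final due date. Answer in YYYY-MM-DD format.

2003-04-14

From 2003-01-29, 75 calendar days later is 2003-04-14.
Since 2003-04-14 is a Monday and not a holiday, the date is unchanged.
Final deadline: 2003-04-14.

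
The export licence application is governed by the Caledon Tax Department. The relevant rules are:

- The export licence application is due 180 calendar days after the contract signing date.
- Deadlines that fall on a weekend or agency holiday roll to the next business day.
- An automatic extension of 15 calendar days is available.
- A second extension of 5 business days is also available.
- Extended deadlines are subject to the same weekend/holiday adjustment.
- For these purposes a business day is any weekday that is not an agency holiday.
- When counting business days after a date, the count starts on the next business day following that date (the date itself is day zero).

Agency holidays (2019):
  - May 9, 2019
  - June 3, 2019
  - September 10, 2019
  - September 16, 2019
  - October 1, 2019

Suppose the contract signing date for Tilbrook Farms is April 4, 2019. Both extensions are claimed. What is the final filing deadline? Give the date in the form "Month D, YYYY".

October 24, 2019

Trigger date April 4, 2019 + 180 calendar days = October 1, 2019.
October 1, 2019 falls on a listed holiday. Rolling to the next business day gives October 2, 2019, a Wednesday.
Add the 15 calendar-day extension to October 2, 2019: October 17, 2019.
October 17, 2019 (Thursday) is already a business day.
Counting 5 further business days from October 17, 2019 reaches October 24, 2019.
October 24, 2019 falls on a Thursday, which is a business day, so no adjustment is needed.
Deadline: October 24, 2019.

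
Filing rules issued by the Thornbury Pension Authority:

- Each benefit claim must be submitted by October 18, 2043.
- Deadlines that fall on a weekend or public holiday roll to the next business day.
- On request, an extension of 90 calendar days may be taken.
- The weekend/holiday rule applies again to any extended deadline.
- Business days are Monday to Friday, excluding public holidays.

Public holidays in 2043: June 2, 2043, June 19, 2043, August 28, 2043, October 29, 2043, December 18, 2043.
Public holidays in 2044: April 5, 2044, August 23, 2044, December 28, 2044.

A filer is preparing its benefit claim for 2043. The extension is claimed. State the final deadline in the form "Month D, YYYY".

January 18, 2044

The statutory due date is October 18, 2043.
October 18, 2043 is a Sunday; the next business day is October 19, 2043 (Monday).
With the 90-day extension, October 19, 2043 becomes January 17, 2044.
Because January 17, 2044 is a Sunday, the deadline becomes January 18, 2044 (Monday).
So the filing is due January 18, 2044.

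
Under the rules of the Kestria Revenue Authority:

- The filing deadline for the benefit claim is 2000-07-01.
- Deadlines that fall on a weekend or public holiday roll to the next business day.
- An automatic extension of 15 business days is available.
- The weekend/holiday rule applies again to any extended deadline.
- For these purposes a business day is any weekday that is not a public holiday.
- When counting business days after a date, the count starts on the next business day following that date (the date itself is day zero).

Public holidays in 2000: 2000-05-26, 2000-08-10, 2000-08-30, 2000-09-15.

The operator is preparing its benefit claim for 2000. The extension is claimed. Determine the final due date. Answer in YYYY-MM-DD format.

Start from the fixed due date, 2000-07-01.
2000-07-01 is a Saturday, so it moves to the next business day, 2000-07-03 (Monday).
Counting 15 further business days from 2000-07-03 reaches 2000-07-24.
2000-07-24 (Monday) is already a business day.
So the filing is due 2000-07-24.

2000-07-24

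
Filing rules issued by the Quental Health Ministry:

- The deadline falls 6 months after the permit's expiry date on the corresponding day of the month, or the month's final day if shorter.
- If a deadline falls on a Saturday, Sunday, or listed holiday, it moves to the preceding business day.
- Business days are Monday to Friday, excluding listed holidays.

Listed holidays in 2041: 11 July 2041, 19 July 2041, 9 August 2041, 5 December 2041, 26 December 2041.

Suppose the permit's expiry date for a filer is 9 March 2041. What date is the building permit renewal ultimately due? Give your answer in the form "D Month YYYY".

9 September 2041

Moving 6 months forward from 9 March 2041 on the corresponding day gives 9 September 2041.
9 September 2041 (Monday) is already a business day.
Deadline: 9 September 2041.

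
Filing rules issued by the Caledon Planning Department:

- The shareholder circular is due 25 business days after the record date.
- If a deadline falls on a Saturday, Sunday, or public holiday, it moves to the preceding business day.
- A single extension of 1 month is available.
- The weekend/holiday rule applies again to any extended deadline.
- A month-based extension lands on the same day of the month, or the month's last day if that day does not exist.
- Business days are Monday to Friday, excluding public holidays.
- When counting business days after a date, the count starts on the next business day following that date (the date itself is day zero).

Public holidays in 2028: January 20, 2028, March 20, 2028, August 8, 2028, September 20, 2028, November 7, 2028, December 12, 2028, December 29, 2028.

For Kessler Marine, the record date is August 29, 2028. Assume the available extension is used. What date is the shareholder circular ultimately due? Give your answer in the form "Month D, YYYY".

25 business days after August 29, 2028, excluding weekends and holidays, is October 4, 2028.
October 4, 2028 (Wednesday) is already a business day.
The 1 month extension carries October 4, 2028 to November 4, 2028.
Because November 4, 2028 is a Saturday, the deadline becomes November 3, 2028 (Friday).
So the filing is due November 3, 2028.

November 3, 2028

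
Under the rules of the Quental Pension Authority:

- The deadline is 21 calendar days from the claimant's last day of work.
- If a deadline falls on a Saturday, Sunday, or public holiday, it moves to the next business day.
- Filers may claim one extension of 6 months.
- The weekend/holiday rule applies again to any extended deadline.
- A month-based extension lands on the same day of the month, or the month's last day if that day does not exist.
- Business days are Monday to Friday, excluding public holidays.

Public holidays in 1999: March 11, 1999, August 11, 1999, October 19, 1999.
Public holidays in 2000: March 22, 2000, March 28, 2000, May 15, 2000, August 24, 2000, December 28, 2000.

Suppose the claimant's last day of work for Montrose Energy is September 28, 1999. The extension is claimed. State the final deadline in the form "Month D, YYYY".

From September 28, 1999, 21 calendar days later is October 19, 1999.
October 19, 1999 is a listed holiday, so it moves to the next business day, October 20, 1999 (Wednesday).
The 6 months extension carries October 20, 1999 to April 20, 2000.
April 20, 2000 (Thursday) is already a business day.
Final deadline: April 20, 2000.

April 20, 2000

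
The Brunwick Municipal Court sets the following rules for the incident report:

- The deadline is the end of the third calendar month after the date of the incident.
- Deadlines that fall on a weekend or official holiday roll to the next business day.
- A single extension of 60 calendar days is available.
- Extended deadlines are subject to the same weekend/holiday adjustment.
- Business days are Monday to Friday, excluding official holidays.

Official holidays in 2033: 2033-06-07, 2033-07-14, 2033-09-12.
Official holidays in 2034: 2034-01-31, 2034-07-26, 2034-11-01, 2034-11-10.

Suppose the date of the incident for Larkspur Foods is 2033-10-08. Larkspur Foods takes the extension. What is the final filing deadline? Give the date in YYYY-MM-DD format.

2034-04-03

3 months after 2033-10-08 falls in January 2034; the last day of that month is 2034-01-31.
2034-01-31 is a listed holiday, so it moves to the next business day, 2034-02-01 (Wednesday).
Add the 60 calendar-day extension to 2034-02-01: 2034-04-02.
Because 2034-04-02 is a Sunday, the deadline becomes 2034-04-03 (Monday).
Deadline: 2034-04-03.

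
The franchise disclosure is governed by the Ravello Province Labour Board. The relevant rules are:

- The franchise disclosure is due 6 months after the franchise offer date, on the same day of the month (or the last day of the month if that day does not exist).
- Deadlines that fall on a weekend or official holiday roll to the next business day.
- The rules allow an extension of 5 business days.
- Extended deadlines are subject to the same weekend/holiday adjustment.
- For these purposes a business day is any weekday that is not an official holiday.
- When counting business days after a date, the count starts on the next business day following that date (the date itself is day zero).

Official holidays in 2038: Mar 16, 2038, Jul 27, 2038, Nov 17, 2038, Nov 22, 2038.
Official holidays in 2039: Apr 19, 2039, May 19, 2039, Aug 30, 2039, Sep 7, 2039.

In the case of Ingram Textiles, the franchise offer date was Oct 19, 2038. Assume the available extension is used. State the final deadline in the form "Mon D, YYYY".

Apr 27, 2039

6 months from Oct 19, 2038 is Apr 19, 2039.
Because Apr 19, 2039 is a listed holiday, the deadline becomes Apr 20, 2039 (Wednesday).
Applying the 5-business-day extension: 5 business days after Apr 20, 2039 is Apr 27, 2039.
Since Apr 27, 2039 is a Wednesday and not a holiday, the date is unchanged.
Final deadline: Apr 27, 2039.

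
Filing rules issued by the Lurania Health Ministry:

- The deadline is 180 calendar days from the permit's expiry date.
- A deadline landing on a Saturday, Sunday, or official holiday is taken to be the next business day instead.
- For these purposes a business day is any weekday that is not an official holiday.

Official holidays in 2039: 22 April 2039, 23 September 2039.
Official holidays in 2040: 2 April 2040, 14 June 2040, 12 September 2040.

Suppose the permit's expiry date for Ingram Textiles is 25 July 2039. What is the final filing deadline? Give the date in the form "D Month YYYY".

180 calendar days after 25 July 2039 is 21 January 2040.
21 January 2040 falls on a Saturday. Rolling to the next business day gives 23 January 2040, a Monday.
Deadline: 23 January 2040.

23 January 2040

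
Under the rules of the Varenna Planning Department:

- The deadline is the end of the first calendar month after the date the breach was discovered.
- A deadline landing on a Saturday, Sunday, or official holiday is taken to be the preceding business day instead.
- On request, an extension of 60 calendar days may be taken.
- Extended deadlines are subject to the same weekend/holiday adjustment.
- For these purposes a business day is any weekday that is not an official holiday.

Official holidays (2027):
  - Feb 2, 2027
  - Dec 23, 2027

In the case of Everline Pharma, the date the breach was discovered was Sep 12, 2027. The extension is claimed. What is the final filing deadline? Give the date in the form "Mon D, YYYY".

The first month after Sep 12, 2027 is October 2027, whose last day is Oct 31, 2027.
Oct 31, 2027 is a Sunday; the preceding business day is Oct 29, 2027 (Friday).
With the 60-day extension, Oct 29, 2027 becomes Dec 28, 2027.
Dec 28, 2027 (Tuesday) is already a business day.
The final due date is Dec 28, 2027.

Dec 28, 2027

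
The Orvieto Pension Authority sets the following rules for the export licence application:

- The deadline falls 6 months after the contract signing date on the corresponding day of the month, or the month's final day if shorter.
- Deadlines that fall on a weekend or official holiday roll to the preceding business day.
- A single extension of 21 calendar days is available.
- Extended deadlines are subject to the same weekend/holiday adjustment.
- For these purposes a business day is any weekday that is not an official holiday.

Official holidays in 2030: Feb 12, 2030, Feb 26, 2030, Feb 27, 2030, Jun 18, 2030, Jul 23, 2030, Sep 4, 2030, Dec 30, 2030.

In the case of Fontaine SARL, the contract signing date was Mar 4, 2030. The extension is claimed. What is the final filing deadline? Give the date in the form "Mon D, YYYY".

Sep 24, 2030

6 months after Mar 4, 2030, on the same day of the month, is Sep 4, 2030.
Sep 4, 2030 is a listed holiday; the preceding business day is Sep 3, 2030 (Tuesday).
With the 21-day extension, Sep 3, 2030 becomes Sep 24, 2030.
Sep 24, 2030 falls on a Tuesday, which is a business day, so no adjustment is needed.
The final due date is Sep 24, 2030.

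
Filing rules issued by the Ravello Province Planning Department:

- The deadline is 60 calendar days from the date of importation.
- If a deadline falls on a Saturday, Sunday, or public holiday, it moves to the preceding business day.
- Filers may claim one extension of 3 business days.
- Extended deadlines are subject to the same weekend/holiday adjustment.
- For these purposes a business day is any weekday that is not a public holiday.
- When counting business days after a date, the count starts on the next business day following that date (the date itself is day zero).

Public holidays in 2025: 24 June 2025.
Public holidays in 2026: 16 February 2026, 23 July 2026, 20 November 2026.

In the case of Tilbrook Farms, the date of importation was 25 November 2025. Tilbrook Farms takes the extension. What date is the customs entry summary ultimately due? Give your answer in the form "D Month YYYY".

28 January 2026

Adding 60 calendar days to 25 November 2025 gives 24 January 2026.
Because 24 January 2026 is a Saturday, the deadline becomes 23 January 2026 (Friday).
Applying the 3-business-day extension: 3 business days after 23 January 2026 is 28 January 2026.
28 January 2026 falls on a Wednesday, which is a business day, so no adjustment is needed.
So the filing is due 28 January 2026.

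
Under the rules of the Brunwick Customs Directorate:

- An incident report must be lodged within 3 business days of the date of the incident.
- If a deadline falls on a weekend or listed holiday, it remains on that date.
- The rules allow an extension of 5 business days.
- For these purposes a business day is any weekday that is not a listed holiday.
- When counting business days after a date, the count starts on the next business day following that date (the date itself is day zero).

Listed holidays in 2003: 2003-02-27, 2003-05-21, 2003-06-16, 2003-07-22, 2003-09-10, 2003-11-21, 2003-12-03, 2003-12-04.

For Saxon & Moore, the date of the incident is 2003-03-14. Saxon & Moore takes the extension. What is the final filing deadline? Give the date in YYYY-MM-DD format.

Starting the day after 2003-03-14 and counting 3 business days lands on 2003-03-19.
2003-03-19 falls on a Wednesday. The rules make no weekend/holiday allowance, so it remains 2003-03-19.
Applying the 5-business-day extension: 5 business days after 2003-03-19 is 2003-03-26.
2003-03-26 is a Wednesday; no weekend or holiday adjustment applies.
Final deadline: 2003-03-26.

2003-03-26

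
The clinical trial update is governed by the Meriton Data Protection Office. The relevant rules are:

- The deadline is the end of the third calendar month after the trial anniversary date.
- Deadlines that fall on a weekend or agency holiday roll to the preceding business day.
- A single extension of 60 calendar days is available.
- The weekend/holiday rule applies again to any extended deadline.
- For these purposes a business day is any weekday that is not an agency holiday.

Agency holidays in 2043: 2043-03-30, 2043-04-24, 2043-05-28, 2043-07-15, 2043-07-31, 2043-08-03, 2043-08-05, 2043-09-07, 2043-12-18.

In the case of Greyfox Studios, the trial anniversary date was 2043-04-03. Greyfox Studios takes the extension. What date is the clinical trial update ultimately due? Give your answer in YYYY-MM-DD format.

2043-09-28

3 months after 2043-04-03 is July 2043; that month ends on 2043-07-31.
2043-07-31 is a listed holiday; the preceding business day is 2043-07-30 (Thursday).
With the 60-day extension, 2043-07-30 becomes 2043-09-28.
2043-09-28 falls on a Monday, which is a business day, so no adjustment is needed.
So the filing is due 2043-09-28.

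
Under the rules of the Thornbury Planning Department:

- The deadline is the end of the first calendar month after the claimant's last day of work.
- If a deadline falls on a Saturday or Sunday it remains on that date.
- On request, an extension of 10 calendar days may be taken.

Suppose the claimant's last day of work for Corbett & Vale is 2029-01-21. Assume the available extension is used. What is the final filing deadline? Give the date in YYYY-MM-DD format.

2029-03-10

The first month after 2029-01-21 is February 2029, whose last day is 2029-02-28.
No adjustment is made for weekends or holidays, so 2029-02-28 stands.
With the 10-day extension, 2029-02-28 becomes 2029-03-10.
2029-03-10 falls on a Saturday. The rules make no weekend/holiday allowance, so it remains 2029-03-10.
The final due date is 2029-03-10.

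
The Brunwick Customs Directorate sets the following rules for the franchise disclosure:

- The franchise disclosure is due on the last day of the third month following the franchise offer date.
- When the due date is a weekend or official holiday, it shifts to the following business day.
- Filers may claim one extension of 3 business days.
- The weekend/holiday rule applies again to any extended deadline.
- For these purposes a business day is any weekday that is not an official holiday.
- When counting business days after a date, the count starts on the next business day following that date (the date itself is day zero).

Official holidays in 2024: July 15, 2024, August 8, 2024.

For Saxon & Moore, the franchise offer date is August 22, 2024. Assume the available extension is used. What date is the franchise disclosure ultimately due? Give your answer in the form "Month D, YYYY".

December 5, 2024

The third month after August 22, 2024 is November 2024, whose last day is November 30, 2024.
Because November 30, 2024 is a Saturday, the deadline becomes December 2, 2024 (Monday).
Applying the 3-business-day extension: 3 business days after December 2, 2024 is December 5, 2024.
December 5, 2024 falls on a Thursday, which is a business day, so no adjustment is needed.
Deadline: December 5, 2024.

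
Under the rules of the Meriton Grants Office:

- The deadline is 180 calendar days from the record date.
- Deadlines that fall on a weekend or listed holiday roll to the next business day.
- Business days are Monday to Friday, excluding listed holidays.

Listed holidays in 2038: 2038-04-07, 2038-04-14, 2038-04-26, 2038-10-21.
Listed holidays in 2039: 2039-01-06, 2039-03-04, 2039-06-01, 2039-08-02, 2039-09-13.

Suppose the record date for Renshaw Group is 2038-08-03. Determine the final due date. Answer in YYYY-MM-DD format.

2039-01-31

Adding 180 calendar days to 2038-08-03 gives 2039-01-30.
2039-01-30 is a Sunday; the next business day is 2039-01-31 (Monday).
The final due date is 2039-01-31.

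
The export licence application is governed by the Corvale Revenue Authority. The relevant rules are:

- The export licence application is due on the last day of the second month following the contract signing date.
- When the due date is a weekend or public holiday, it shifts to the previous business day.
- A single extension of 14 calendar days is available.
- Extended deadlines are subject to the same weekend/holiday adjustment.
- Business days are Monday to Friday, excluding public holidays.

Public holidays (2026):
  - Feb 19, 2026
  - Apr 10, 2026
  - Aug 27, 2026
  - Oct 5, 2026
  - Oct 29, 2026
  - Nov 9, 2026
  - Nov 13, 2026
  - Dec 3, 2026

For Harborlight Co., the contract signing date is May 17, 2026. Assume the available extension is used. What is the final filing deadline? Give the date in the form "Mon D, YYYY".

Aug 14, 2026

The second month after May 17, 2026 is July 2026, whose last day is Jul 31, 2026.
Jul 31, 2026 (Friday) is already a business day.
Add the 14 calendar-day extension to Jul 31, 2026: Aug 14, 2026.
Since Aug 14, 2026 is a Friday and not a holiday, the date is unchanged.
Deadline: Aug 14, 2026.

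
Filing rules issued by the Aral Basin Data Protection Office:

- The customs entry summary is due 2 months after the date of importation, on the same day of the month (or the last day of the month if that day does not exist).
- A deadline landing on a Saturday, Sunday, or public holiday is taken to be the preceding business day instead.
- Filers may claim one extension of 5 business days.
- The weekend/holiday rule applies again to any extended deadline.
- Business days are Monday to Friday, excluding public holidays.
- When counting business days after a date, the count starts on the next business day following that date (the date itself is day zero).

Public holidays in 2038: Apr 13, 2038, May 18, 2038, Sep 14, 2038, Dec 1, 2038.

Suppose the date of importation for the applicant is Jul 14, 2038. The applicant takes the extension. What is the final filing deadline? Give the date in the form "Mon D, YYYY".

Sep 21, 2038

2 months after Jul 14, 2038, on the same day of the month, is Sep 14, 2038.
Sep 14, 2038 falls on a listed holiday. Rolling to the preceding business day gives Sep 13, 2038, a Monday.
The 5-business-day extension runs from Sep 13, 2038 to Sep 21, 2038.
Sep 21, 2038 falls on a Tuesday, which is a business day, so no adjustment is needed.
Deadline: Sep 21, 2038.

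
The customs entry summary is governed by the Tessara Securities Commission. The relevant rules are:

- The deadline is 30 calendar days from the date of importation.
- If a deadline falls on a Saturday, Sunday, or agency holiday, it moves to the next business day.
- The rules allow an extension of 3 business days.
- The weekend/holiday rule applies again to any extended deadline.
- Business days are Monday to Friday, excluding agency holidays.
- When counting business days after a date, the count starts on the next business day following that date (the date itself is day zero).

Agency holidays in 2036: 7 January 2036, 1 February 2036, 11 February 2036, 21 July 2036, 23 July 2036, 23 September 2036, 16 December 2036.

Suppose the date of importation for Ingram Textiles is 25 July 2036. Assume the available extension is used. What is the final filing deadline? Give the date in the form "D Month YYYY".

28 August 2036

Trigger date 25 July 2036 + 30 calendar days = 24 August 2036.
Because 24 August 2036 is a Sunday, the deadline becomes 25 August 2036 (Monday).
Counting 3 further business days from 25 August 2036 reaches 28 August 2036.
28 August 2036 is a Thursday and not a listed holiday, so it stands.
Final deadline: 28 August 2036.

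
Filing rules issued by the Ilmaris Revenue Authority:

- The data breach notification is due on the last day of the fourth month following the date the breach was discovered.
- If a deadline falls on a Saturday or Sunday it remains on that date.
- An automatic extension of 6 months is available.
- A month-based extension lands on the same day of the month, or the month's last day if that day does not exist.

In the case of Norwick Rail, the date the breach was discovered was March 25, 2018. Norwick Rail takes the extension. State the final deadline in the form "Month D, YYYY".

The fourth month after March 25, 2018 is July 2018, whose last day is July 31, 2018.
July 31, 2018 falls on a Tuesday. The rules make no weekend/holiday allowance, so it remains July 31, 2018.
Applying the 6 months extension: 6 months after July 31, 2018 is January 31, 2019.
January 31, 2019 falls on a Thursday. The rules make no weekend/holiday allowance, so it remains January 31, 2019.
Deadline: January 31, 2019.

January 31, 2019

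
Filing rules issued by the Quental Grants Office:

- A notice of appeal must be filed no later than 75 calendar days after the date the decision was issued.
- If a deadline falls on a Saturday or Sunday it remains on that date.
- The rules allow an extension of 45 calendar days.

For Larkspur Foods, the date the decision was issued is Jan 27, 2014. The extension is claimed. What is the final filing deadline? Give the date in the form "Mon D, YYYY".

May 27, 2014

75 calendar days after Jan 27, 2014 is Apr 12, 2014.
Apr 12, 2014 falls on a Saturday. The rules make no weekend/holiday allowance, so it remains Apr 12, 2014.
Applying the 45-calendar-day extension: Apr 12, 2014 + 45 days = May 27, 2014.
May 27, 2014 falls on a Tuesday. The rules make no weekend/holiday allowance, so it remains May 27, 2014.
So the filing is due May 27, 2014.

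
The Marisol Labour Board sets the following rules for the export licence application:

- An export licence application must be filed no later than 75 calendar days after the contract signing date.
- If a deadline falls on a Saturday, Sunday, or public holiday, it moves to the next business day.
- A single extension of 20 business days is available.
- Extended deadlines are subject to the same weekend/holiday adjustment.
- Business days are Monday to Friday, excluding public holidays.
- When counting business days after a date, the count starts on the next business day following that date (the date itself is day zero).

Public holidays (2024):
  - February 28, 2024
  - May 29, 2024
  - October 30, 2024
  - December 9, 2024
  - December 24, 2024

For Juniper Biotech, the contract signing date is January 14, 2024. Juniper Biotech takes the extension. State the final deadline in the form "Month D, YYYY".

April 26, 2024

Adding 75 calendar days to January 14, 2024 gives March 29, 2024.
March 29, 2024 falls on a Friday, which is a business day, so no adjustment is needed.
The 20-business-day extension runs from March 29, 2024 to April 26, 2024.
Since April 26, 2024 is a Friday and not a holiday, the date is unchanged.
The final due date is April 26, 2024.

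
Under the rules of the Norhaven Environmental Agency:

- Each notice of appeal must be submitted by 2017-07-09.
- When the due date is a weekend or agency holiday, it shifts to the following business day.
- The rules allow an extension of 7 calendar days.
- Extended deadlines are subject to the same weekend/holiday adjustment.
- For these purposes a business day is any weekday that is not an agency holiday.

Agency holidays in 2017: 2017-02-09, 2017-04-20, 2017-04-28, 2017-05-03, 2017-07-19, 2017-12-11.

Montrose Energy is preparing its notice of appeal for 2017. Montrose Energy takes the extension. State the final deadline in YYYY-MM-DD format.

The stated deadline is 2017-07-09.
Because 2017-07-09 is a Sunday, the deadline becomes 2017-07-10 (Monday).
Add the 7 calendar-day extension to 2017-07-10: 2017-07-17.
2017-07-17 falls on a Monday, which is a business day, so no adjustment is needed.
Deadline: 2017-07-17.

2017-07-17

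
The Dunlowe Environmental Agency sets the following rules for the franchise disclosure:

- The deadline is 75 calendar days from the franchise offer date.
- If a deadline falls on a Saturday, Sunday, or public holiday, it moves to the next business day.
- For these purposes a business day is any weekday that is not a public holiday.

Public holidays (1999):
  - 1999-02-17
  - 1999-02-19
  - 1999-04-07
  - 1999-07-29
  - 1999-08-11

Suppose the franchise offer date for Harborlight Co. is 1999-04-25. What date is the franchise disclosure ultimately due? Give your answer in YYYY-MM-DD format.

From 1999-04-25, 75 calendar days later is 1999-07-09.
1999-07-09 is a Friday and not a listed holiday, so it stands.
Final deadline: 1999-07-09.

1999-07-09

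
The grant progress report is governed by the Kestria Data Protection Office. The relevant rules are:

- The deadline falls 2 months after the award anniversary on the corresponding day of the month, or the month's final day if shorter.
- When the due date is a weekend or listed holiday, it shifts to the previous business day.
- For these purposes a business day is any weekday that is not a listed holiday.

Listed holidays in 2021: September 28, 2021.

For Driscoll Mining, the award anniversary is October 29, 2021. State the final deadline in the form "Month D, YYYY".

2 months from October 29, 2021 is December 29, 2021.
Since December 29, 2021 is a Wednesday and not a holiday, the date is unchanged.
So the filing is due December 29, 2021.

December 29, 2021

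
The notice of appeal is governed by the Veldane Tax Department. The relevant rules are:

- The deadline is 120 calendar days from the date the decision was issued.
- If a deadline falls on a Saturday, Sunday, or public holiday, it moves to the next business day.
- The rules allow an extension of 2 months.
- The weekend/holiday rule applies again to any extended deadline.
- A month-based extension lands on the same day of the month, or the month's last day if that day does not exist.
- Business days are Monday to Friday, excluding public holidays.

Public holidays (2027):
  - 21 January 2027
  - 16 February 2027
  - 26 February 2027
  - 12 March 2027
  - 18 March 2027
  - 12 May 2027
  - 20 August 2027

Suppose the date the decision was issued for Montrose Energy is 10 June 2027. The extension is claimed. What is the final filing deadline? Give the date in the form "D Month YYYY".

From 10 June 2027, 120 calendar days later is 8 October 2027.
8 October 2027 falls on a Friday, which is a business day, so no adjustment is needed.
Add 2 months to 8 October 2027: 8 December 2027.
8 December 2027 (Wednesday) is already a business day.
The final due date is 8 December 2027.

8 December 2027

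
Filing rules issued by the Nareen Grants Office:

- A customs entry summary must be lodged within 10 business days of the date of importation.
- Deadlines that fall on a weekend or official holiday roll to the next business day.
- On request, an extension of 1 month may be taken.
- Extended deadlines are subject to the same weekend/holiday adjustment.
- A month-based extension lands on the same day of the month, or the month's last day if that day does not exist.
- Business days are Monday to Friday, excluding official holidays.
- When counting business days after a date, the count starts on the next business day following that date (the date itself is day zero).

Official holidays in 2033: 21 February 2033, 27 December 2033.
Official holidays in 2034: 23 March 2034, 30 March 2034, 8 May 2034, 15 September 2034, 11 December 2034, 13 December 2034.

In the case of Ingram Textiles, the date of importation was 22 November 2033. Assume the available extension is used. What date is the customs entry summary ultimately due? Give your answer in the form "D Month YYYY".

6 January 2034

Starting the day after 22 November 2033 and counting 10 business days lands on 6 December 2033.
6 December 2033 is a Tuesday and not a listed holiday, so it stands.
Applying the 1 month extension: 1 month after 6 December 2033 is 6 January 2034.
6 January 2034 falls on a Friday, which is a business day, so no adjustment is needed.
Final deadline: 6 January 2034.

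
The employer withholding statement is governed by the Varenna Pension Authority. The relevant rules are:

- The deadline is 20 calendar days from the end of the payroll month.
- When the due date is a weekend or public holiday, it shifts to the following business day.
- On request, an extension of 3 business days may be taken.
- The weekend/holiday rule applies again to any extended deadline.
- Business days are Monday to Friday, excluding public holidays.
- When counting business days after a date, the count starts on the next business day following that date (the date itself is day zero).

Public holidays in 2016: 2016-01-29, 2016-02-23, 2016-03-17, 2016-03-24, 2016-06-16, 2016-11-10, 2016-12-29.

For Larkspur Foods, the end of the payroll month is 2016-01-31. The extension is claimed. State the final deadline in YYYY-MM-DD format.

2016-02-26

Adding 20 calendar days to 2016-01-31 gives 2016-02-20.
2016-02-20 is a Saturday; the next business day is 2016-02-22 (Monday).
Applying the 3-business-day extension: 3 business days after 2016-02-22 is 2016-02-26.
2016-02-26 (Friday) is already a business day.
Final deadline: 2016-02-26.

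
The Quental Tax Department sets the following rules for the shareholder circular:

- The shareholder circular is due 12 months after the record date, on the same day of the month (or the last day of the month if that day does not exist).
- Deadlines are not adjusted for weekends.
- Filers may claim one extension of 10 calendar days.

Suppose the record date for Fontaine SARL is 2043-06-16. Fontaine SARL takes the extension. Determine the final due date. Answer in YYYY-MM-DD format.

2044-06-26

12 months after 2043-06-16, on the same day of the month, is 2044-06-16.
No adjustment is made for weekends or holidays, so 2044-06-16 stands.
With the 10-day extension, 2044-06-16 becomes 2044-06-26.
2044-06-26 falls on a Sunday. The rules make no weekend/holiday allowance, so it remains 2044-06-26.
Final deadline: 2044-06-26.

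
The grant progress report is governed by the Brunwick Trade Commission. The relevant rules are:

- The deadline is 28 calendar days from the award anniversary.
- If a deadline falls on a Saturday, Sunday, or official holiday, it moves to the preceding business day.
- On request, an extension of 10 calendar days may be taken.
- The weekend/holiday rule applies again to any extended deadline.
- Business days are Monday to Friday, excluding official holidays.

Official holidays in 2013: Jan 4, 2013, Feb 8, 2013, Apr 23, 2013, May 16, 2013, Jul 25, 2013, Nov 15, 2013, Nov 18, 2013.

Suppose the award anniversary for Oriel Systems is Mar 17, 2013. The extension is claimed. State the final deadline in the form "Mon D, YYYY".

Adding 28 calendar days to Mar 17, 2013 gives Apr 14, 2013.
Because Apr 14, 2013 is a Sunday, the deadline becomes Apr 12, 2013 (Friday).
Applying the 10-calendar-day extension: Apr 12, 2013 + 10 days = Apr 22, 2013.
Since Apr 22, 2013 is a Monday and not a holiday, the date is unchanged.
So the filing is due Apr 22, 2013.

Apr 22, 2013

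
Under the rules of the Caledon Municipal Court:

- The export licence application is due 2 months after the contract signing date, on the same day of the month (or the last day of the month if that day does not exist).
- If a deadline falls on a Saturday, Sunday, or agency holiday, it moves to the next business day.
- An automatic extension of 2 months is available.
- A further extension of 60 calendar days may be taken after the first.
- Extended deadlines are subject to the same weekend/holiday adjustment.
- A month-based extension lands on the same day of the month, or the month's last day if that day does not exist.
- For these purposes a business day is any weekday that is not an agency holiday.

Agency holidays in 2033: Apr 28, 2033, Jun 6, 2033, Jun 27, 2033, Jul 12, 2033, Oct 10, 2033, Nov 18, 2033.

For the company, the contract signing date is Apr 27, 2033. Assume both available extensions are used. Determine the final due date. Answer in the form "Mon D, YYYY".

Oct 28, 2033

2 months after Apr 27, 2033, on the same day of the month, is Jun 27, 2033.
Because Jun 27, 2033 is a listed holiday, the deadline becomes Jun 28, 2033 (Tuesday).
Applying the 2 months extension: 2 months after Jun 28, 2033 is Aug 28, 2033.
Aug 28, 2033 falls on a Sunday. Rolling to the next business day gives Aug 29, 2033, a Monday.
Applying the 60-calendar-day extension: Aug 29, 2033 + 60 days = Oct 28, 2033.
Oct 28, 2033 is a Friday and not a listed holiday, so it stands.
The final due date is Oct 28, 2033.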